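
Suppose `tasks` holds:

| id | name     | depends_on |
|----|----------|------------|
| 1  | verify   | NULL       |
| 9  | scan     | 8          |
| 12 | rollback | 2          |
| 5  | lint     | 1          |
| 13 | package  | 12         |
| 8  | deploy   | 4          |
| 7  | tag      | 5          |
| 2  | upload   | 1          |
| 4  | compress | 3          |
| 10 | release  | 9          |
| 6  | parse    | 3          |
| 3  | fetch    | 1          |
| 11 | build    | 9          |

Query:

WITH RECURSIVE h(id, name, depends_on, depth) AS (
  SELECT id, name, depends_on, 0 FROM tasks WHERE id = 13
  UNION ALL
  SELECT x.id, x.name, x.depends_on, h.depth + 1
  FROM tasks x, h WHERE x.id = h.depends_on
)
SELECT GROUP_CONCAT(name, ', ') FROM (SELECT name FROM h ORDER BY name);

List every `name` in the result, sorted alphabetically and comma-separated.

Base: id=13 (package), depends_on=12, depth 0.
Iteration 1: join on id=12 -> rollback (id 12, depends_on=2, depth 1).
Iteration 2: join on id=2 -> upload (id 2, depends_on=1, depth 2).
Iteration 3: join on id=1 -> verify (id 1, depends_on=NULL, depth 3).
Iteration 4: depends_on is NULL; no match; recursion stops.

package, rollback, upload, verify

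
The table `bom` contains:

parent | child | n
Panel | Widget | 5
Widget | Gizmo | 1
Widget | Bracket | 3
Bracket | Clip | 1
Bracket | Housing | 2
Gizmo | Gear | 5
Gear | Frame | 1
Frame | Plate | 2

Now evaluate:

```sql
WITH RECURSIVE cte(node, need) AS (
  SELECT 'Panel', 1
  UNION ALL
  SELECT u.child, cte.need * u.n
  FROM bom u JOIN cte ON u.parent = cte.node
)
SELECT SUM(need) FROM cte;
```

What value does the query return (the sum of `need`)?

171

Base: (Panel, need=1).
Iteration 1: components of {Panel} -> Widget = 1*5 = 5.
Iteration 2: components of {Widget} -> Bracket = 5*3 = 15, Gizmo = 5*1 = 5.
Iteration 3: components of {Bracket,Gizmo} -> Clip = 15*1 = 15, Gear = 5*5 = 25, Housing = 15*2 = 30.
Iteration 4: components of {Clip,Gear,Housing} -> Frame = 25*1 = 25.
Iteration 5: components of {Frame} -> Plate = 25*2 = 50.
Iteration 6: no further components; recursion stops.
SUM(need) = 1 + 5 + 5 + 15 + 25 + 15 + 30 + 25 + 50 = 171.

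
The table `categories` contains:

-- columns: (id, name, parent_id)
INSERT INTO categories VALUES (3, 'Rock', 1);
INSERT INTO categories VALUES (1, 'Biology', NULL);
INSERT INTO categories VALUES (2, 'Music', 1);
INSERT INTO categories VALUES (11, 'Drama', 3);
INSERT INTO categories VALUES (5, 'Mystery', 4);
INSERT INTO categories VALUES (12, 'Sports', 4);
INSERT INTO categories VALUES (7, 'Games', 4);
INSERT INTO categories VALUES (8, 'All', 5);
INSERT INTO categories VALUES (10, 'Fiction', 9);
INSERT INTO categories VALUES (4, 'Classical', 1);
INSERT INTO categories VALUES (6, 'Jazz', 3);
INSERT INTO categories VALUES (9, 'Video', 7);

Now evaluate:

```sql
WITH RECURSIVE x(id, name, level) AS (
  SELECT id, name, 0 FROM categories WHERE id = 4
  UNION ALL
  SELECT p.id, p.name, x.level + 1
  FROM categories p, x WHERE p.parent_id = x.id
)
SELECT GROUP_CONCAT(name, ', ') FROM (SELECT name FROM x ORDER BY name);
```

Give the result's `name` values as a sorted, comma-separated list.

Base: id=4 (Classical) at level 0.
Iteration 1: rows with parent_id in {4} -> Mystery (id 5, level 1), Games (id 7, level 1), Sports (id 12, level 1).
Iteration 2: rows with parent_id in {5,7,12} -> All (id 8, level 2), Video (id 9, level 2).
Iteration 3: rows with parent_id in {8,9} -> Fiction (id 10, level 3).
Iteration 4: no rows with parent_id in {10}; recursion stops.

All, Classical, Fiction, Games, Mystery, Sports, Video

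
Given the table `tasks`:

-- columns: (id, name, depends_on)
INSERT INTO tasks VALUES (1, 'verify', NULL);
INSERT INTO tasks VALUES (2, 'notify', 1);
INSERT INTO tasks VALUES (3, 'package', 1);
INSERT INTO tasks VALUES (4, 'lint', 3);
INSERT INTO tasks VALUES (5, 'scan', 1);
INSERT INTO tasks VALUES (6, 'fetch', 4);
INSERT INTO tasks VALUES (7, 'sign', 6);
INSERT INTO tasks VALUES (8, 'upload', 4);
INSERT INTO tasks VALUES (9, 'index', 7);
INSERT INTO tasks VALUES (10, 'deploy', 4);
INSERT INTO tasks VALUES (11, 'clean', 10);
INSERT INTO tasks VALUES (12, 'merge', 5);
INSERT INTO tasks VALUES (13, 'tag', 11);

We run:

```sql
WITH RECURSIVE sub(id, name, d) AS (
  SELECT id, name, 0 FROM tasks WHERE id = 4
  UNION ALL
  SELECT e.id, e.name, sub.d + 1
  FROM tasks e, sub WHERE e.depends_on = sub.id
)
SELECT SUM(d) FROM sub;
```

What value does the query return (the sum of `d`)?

13

Base: id=4 (lint) at d 0.
Iteration 1: rows with depends_on in {4} -> fetch (id 6, d 1), upload (id 8, d 1), deploy (id 10, d 1).
Iteration 2: rows with depends_on in {6,8,10} -> sign (id 7, d 2), clean (id 11, d 2).
Iteration 3: rows with depends_on in {7,11} -> index (id 9, d 3), tag (id 13, d 3).
Iteration 4: no rows with depends_on in {9,13}; recursion stops.
SUM(d) = 0 + 1 + 1 + 1 + 2 + 2 + 3 + 3 = 13.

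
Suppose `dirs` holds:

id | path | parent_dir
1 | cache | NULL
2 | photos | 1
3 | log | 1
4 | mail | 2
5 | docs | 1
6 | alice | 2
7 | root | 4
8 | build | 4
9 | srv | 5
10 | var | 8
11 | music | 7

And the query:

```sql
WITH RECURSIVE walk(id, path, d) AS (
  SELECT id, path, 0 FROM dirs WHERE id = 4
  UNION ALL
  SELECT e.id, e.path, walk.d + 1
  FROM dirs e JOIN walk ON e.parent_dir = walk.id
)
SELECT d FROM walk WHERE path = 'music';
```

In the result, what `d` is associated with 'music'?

2

Base: id=4 (mail) at d 0.
Iteration 1: rows with parent_dir in {4} -> root (id 7, d 1), build (id 8, d 1).
Iteration 2: rows with parent_dir in {7,8} -> var (id 10, d 2), music (id 11, d 2).
Iteration 3: no rows with parent_dir in {10,11}; recursion stops.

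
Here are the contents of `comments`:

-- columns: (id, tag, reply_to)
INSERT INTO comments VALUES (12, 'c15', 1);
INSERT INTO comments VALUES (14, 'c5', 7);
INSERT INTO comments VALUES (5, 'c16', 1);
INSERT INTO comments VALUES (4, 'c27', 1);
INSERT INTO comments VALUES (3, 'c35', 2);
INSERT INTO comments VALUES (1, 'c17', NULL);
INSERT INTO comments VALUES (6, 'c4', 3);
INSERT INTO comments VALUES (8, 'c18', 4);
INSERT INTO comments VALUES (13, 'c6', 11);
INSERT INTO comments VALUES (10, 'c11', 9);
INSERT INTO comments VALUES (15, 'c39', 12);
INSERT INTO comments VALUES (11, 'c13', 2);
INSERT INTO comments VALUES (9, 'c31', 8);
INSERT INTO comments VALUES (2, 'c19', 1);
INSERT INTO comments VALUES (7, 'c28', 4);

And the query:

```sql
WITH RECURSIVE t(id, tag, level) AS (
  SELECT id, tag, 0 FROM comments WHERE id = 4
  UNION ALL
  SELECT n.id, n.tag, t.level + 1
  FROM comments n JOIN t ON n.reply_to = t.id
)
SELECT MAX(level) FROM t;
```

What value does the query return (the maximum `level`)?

3

Base: id=4 (c27) at level 0.
Iteration 1: rows with reply_to in {4} -> c28 (id 7, level 1), c18 (id 8, level 1).
Iteration 2: rows with reply_to in {7,8} -> c31 (id 9, level 2), c5 (id 14, level 2).
Iteration 3: rows with reply_to in {9,14} -> c11 (id 10, level 3).
Iteration 4: no rows with reply_to in {10}; recursion stops.
level values: 0, 1, 1, 2, 2, 3; the maximum is 3.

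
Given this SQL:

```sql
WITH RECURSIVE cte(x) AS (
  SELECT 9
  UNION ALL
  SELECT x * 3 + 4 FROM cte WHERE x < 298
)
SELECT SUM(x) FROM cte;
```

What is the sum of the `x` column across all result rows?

1321

Base: x=9.
Iteration 1: 9 < 298 holds -> x = 9 * 3 + 4 = 31.
Iteration 2: 31 < 298 holds -> x = 31 * 3 + 4 = 97.
Iteration 3: 97 < 298 holds -> x = 97 * 3 + 4 = 295.
Iteration 4: 295 < 298 holds -> x = 295 * 3 + 4 = 889.
Iteration 5: 889 < 298 fails; recursion stops.
SUM(x) = 9 + 31 + 97 + 295 + 889 = 1321.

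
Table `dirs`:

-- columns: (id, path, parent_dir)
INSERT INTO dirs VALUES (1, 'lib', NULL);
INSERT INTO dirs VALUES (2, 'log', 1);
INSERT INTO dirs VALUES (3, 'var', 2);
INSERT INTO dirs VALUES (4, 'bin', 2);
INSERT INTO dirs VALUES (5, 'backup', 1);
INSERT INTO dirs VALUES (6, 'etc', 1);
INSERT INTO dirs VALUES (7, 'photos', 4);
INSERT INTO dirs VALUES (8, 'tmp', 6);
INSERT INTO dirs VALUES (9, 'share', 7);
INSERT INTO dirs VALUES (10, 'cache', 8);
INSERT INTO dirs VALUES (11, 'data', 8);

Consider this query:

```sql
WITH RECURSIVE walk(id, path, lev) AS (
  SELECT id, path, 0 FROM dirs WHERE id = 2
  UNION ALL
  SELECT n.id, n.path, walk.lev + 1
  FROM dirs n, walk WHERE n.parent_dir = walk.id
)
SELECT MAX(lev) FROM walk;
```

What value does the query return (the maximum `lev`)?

Base: id=2 (log) at lev 0.
Iteration 1: rows with parent_dir in {2} -> var (id 3, lev 1), bin (id 4, lev 1).
Iteration 2: rows with parent_dir in {3,4} -> photos (id 7, lev 2).
Iteration 3: rows with parent_dir in {7} -> share (id 9, lev 3).
Iteration 4: no rows with parent_dir in {9}; recursion stops.
lev values: 0, 1, 1, 2, 3; the maximum is 3.

3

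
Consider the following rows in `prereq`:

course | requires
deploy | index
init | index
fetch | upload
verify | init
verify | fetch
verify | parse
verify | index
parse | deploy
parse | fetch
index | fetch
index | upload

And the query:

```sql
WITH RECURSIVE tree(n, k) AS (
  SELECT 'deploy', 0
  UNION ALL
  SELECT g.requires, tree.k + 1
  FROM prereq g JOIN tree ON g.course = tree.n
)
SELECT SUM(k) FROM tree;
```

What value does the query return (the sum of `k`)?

8

Base: (deploy, k=0).
Iteration 1: edges from {deploy} -> (index, k=1).
Iteration 2: edges from {index} -> (fetch, k=2), (upload, k=2).
Iteration 3: edges from {fetch,upload} -> (upload, k=3).
Iteration 4: no outgoing edges from {upload}; recursion stops.
SUM(k) = 0 + 1 + 2 + 2 + 3 = 8.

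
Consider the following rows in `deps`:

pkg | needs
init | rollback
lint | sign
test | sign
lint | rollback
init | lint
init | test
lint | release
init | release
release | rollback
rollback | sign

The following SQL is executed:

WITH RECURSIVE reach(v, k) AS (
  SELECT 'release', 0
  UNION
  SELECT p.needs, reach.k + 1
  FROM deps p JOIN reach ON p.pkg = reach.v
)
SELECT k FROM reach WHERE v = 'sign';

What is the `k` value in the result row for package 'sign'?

Base: (release, k=0).
Iteration 1: edges from {release} -> (rollback, k=1).
Iteration 2: edges from {rollback} -> (sign, k=2).
Iteration 3: no outgoing edges from {sign}; recursion stops.

2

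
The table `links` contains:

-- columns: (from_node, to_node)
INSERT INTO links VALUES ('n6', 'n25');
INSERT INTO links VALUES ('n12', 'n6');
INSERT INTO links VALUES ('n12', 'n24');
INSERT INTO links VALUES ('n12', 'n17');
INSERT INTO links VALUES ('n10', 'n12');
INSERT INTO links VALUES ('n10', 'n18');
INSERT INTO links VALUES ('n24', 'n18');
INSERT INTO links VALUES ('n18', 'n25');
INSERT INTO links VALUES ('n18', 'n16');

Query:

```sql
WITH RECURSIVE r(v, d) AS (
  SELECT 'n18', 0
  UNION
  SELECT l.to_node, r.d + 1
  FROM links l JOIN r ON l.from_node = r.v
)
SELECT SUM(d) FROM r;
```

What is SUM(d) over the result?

2

Base: (n18, d=0).
Iteration 1: edges from {n18} -> (n16, d=1), (n25, d=1).
Iteration 2: no outgoing edges from {n16,n25}; recursion stops.
SUM(d) = 0 + 1 + 1 = 2.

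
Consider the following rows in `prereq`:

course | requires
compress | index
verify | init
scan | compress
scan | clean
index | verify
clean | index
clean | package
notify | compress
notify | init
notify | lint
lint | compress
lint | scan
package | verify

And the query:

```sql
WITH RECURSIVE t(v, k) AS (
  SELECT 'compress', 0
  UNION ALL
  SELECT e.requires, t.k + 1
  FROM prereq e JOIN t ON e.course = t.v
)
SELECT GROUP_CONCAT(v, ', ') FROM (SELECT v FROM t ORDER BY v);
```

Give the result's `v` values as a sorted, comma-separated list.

Base: (compress, k=0).
Iteration 1: edges from {compress} -> (index, k=1).
Iteration 2: edges from {index} -> (verify, k=2).
Iteration 3: edges from {verify} -> (init, k=3).
Iteration 4: no outgoing edges from {init}; recursion stops.

compress, index, init, verify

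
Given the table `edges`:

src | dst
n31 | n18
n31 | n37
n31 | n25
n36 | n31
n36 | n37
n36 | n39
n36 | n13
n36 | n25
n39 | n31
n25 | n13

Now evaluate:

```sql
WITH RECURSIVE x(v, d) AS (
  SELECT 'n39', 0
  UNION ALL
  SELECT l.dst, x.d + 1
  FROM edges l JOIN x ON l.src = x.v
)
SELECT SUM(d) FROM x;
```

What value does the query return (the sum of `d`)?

10

Base: (n39, d=0).
Iteration 1: edges from {n39} -> (n31, d=1).
Iteration 2: edges from {n31} -> (n18, d=2), (n25, d=2), (n37, d=2).
Iteration 3: edges from {n18,n25,n37} -> (n13, d=3).
Iteration 4: no outgoing edges from {n13}; recursion stops.
SUM(d) = 0 + 1 + 2 + 2 + 2 + 3 = 10.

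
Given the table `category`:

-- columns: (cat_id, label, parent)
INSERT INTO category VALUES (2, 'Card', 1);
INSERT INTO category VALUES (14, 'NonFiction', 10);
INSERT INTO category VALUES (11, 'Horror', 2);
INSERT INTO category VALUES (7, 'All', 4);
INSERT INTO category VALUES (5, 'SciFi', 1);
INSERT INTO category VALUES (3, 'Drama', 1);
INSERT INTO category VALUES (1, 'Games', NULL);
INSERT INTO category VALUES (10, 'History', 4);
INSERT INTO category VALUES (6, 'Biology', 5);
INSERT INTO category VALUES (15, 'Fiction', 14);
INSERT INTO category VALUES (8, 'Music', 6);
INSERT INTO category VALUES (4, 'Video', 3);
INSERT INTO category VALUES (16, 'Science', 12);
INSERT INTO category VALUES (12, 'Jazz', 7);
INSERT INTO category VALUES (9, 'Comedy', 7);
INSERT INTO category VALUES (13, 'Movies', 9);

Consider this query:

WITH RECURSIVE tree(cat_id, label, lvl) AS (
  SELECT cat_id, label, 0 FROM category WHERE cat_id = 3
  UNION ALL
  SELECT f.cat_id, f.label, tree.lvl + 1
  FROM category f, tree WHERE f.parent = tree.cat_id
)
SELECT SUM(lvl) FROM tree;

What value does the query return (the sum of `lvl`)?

Base: cat_id=3 (Drama) at lvl 0.
Iteration 1: rows with parent in {3} -> Video (id 4, lvl 1).
Iteration 2: rows with parent in {4} -> All (id 7, lvl 2), History (id 10, lvl 2).
Iteration 3: rows with parent in {7,10} -> Comedy (id 9, lvl 3), Jazz (id 12, lvl 3), NonFiction (id 14, lvl 3).
Iteration 4: rows with parent in {9,12,14} -> Movies (id 13, lvl 4), Fiction (id 15, lvl 4), Science (id 16, lvl 4).
Iteration 5: no rows with parent in {13,15,16}; recursion stops.
SUM(lvl) = 0 + 1 + 2 + 2 + 3 + 3 + 3 + 4 + 4 + 4 = 26.

26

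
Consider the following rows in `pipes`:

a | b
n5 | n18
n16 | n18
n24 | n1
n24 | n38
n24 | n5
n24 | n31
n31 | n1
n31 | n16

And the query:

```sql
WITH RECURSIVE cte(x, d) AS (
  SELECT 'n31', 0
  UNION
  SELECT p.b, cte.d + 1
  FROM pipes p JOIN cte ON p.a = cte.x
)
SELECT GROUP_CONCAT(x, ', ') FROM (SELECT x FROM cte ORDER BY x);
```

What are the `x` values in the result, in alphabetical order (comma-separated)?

n1, n16, n18, n31

Base: (n31, d=0).
Iteration 1: edges from {n31} -> (n1, d=1), (n16, d=1).
Iteration 2: edges from {n1,n16} -> (n18, d=2).
Iteration 3: no outgoing edges from {n18}; recursion stops.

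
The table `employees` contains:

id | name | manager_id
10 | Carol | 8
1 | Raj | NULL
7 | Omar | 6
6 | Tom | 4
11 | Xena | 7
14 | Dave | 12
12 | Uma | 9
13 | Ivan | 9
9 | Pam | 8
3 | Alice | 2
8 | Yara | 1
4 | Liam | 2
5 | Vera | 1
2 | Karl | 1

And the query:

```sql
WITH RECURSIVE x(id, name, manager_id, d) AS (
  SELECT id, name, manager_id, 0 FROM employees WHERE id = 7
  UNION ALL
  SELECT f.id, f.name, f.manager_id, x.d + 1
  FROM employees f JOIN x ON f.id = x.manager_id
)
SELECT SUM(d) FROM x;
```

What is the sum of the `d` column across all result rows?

10

Base: id=7 (Omar), manager_id=6, d 0.
Iteration 1: join on id=6 -> Tom (id 6, manager_id=4, d 1).
Iteration 2: join on id=4 -> Liam (id 4, manager_id=2, d 2).
Iteration 3: join on id=2 -> Karl (id 2, manager_id=1, d 3).
Iteration 4: join on id=1 -> Raj (id 1, manager_id=NULL, d 4).
Iteration 5: manager_id is NULL; no match; recursion stops.
SUM(d) = 0 + 1 + 2 + 3 + 4 = 10.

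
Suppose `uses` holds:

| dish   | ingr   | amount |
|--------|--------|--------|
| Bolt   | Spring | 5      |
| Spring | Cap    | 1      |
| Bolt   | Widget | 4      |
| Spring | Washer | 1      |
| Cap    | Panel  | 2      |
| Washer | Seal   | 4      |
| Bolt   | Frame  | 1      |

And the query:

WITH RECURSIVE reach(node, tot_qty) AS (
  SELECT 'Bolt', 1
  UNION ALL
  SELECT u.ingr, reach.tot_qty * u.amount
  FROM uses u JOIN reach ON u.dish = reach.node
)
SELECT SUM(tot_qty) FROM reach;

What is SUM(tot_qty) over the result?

Base: (Bolt, tot_qty=1).
Iteration 1: components of {Bolt} -> Frame = 1*1 = 1, Spring = 1*5 = 5, Widget = 1*4 = 4.
Iteration 2: components of {Frame,Spring,Widget} -> Cap = 5*1 = 5, Washer = 5*1 = 5.
Iteration 3: components of {Cap,Washer} -> Panel = 5*2 = 10, Seal = 5*4 = 20.
Iteration 4: no further components; recursion stops.
SUM(tot_qty) = 1 + 5 + 4 + 1 + 5 + 5 + 10 + 20 = 51.

51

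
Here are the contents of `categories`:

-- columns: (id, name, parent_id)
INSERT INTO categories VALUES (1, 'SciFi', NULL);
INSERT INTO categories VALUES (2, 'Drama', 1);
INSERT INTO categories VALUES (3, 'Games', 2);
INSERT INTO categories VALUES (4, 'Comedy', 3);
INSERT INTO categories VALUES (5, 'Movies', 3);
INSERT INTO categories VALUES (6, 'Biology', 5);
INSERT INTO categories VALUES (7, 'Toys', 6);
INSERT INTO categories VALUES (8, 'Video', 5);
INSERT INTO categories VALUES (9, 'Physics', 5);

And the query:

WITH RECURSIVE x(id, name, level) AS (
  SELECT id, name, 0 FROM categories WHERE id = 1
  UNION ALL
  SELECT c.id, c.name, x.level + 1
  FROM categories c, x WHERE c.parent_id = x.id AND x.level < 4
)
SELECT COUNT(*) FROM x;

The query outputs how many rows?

Base: id=1 (SciFi) at level 0.
Iteration 1: rows with parent_id in {1} -> Drama (id 2, level 1).
Iteration 2: rows with parent_id in {2} -> Games (id 3, level 2).
Iteration 3: rows with parent_id in {3} -> Comedy (id 4, level 3), Movies (id 5, level 3).
Iteration 4: rows with parent_id in {4,5} -> Biology (id 6, level 4), Video (id 8, level 4), Physics (id 9, level 4).
Iteration 5: level < 4 fails for all current rows; recursion stops.
Total rows emitted: 8.

8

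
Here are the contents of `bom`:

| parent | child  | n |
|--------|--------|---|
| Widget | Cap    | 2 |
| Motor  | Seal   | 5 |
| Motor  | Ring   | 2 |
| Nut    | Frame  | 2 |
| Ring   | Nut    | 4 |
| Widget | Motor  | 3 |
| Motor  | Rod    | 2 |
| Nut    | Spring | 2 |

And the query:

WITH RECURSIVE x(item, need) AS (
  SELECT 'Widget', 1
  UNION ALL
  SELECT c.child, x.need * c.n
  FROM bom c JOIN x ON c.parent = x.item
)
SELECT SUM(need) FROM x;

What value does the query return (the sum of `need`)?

153

Base: (Widget, need=1).
Iteration 1: components of {Widget} -> Cap = 1*2 = 2, Motor = 1*3 = 3.
Iteration 2: components of {Cap,Motor} -> Ring = 3*2 = 6, Rod = 3*2 = 6, Seal = 3*5 = 15.
Iteration 3: components of {Ring,Rod,Seal} -> Nut = 6*4 = 24.
Iteration 4: components of {Nut} -> Frame = 24*2 = 48, Spring = 24*2 = 48.
Iteration 5: no further components; recursion stops.
SUM(need) = 1 + 3 + 2 + 6 + 6 + 15 + 24 + 48 + 48 = 153.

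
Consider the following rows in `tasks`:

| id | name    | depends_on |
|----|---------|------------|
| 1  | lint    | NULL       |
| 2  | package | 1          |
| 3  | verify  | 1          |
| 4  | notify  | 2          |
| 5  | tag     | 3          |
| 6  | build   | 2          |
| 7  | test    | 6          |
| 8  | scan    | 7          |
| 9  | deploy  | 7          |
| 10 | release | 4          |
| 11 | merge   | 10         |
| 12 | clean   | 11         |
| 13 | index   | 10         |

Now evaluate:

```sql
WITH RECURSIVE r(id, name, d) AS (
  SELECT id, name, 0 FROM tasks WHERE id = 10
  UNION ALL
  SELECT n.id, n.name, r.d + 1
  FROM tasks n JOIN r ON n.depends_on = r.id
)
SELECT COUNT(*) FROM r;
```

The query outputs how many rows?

4

Base: id=10 (release) at d 0.
Iteration 1: rows with depends_on in {10} -> merge (id 11, d 1), index (id 13, d 1).
Iteration 2: rows with depends_on in {11,13} -> clean (id 12, d 2).
Iteration 3: no rows with depends_on in {12}; recursion stops.
Total rows emitted: 4.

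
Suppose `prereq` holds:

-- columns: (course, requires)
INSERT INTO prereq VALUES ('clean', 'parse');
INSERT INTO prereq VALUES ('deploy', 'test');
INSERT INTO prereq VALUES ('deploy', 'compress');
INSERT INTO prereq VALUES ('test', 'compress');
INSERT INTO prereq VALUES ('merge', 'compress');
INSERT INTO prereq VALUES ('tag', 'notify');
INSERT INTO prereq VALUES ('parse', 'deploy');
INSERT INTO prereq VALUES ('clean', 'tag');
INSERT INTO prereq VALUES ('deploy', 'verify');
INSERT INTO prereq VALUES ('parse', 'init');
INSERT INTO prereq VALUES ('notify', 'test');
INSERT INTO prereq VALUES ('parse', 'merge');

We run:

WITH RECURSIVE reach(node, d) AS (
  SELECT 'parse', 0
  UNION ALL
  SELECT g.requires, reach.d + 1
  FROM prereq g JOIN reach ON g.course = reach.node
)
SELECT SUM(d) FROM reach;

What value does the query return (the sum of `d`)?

Base: (parse, d=0).
Iteration 1: edges from {parse} -> (deploy, d=1), (init, d=1), (merge, d=1).
Iteration 2: edges from {deploy,init,merge} -> (compress, d=2) x2, (test, d=2), (verify, d=2). [UNION ALL keeps all 4 new rows, including repeats]
Iteration 3: edges from {compress,test,verify} -> (compress, d=3).
Iteration 4: no outgoing edges from {compress}; recursion stops.
SUM(d) = 0 + 1 + 1 + 1 + 2 + 2 + 2 + 2 + 3 = 14.

14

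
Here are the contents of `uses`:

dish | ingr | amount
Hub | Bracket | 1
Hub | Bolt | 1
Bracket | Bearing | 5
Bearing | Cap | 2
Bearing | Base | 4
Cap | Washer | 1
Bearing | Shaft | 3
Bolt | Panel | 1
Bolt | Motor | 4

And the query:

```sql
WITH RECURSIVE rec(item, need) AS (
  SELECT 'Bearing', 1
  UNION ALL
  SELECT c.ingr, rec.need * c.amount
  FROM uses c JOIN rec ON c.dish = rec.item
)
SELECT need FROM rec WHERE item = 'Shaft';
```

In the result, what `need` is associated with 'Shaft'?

3

Base: (Bearing, need=1).
Iteration 1: components of {Bearing} -> Base = 1*4 = 4, Cap = 1*2 = 2, Shaft = 1*3 = 3.
Iteration 2: components of {Base,Cap,Shaft} -> Washer = 2*1 = 2.
Iteration 3: no further components; recursion stops.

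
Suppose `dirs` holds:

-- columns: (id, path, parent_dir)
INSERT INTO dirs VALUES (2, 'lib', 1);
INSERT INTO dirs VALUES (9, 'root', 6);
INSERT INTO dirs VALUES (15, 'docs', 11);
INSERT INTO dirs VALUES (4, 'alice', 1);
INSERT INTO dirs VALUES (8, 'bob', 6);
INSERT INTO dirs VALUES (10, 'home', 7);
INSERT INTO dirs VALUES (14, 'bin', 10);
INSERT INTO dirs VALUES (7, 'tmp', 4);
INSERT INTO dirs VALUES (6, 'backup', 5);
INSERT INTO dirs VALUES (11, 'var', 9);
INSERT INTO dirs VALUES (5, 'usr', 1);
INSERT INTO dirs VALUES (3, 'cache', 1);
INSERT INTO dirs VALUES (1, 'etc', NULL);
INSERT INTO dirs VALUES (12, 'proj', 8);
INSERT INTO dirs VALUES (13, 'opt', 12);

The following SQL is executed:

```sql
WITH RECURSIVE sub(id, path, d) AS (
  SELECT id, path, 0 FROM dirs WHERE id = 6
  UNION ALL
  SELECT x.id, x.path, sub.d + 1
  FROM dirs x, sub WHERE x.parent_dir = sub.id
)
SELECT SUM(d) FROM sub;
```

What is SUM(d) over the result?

12

Base: id=6 (backup) at d 0.
Iteration 1: rows with parent_dir in {6} -> bob (id 8, d 1), root (id 9, d 1).
Iteration 2: rows with parent_dir in {8,9} -> var (id 11, d 2), proj (id 12, d 2).
Iteration 3: rows with parent_dir in {11,12} -> opt (id 13, d 3), docs (id 15, d 3).
Iteration 4: no rows with parent_dir in {13,15}; recursion stops.
SUM(d) = 0 + 1 + 1 + 2 + 2 + 3 + 3 = 12.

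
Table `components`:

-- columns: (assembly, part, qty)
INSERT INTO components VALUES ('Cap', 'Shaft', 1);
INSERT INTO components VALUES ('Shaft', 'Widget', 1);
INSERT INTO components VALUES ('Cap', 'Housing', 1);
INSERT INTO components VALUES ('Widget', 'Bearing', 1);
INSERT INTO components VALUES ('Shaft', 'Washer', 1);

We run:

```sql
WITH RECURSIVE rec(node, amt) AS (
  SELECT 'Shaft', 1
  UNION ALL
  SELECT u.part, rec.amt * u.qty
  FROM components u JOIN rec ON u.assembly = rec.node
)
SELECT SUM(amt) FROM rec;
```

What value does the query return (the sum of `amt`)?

Base: (Shaft, amt=1).
Iteration 1: components of {Shaft} -> Washer = 1*1 = 1, Widget = 1*1 = 1.
Iteration 2: components of {Washer,Widget} -> Bearing = 1*1 = 1.
Iteration 3: no further components; recursion stops.
SUM(amt) = 1 + 1 + 1 + 1 = 4.

4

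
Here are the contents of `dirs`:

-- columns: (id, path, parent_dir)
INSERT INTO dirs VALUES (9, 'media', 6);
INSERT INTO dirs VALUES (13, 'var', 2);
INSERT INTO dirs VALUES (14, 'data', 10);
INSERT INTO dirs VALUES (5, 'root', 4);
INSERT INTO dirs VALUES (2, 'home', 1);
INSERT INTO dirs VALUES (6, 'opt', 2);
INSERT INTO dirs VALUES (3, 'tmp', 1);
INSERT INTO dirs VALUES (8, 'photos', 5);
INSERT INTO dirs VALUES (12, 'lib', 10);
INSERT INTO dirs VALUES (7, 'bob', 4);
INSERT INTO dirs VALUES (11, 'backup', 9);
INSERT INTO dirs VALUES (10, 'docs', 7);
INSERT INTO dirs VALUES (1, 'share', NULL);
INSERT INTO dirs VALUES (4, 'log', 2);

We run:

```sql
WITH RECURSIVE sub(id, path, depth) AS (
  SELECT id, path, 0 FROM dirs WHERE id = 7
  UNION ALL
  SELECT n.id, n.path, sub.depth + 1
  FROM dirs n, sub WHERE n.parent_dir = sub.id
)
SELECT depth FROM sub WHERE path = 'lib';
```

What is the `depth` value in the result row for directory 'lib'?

Base: id=7 (bob) at depth 0.
Iteration 1: rows with parent_dir in {7} -> docs (id 10, depth 1).
Iteration 2: rows with parent_dir in {10} -> lib (id 12, depth 2), data (id 14, depth 2).
Iteration 3: no rows with parent_dir in {12,14}; recursion stops.

2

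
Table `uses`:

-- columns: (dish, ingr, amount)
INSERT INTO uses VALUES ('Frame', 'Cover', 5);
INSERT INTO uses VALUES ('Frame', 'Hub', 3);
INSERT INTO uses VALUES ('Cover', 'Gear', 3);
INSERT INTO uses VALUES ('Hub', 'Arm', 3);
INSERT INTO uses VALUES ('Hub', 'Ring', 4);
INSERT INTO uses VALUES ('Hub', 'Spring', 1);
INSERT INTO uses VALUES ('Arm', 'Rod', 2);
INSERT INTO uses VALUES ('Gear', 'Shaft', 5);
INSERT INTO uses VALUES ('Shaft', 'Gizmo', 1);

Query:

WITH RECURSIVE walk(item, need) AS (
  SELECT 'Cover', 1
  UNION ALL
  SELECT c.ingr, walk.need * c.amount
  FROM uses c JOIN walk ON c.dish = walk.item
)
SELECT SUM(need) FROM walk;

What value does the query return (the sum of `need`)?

Base: (Cover, need=1).
Iteration 1: components of {Cover} -> Gear = 1*3 = 3.
Iteration 2: components of {Gear} -> Shaft = 3*5 = 15.
Iteration 3: components of {Shaft} -> Gizmo = 15*1 = 15.
Iteration 4: no further components; recursion stops.
SUM(need) = 1 + 3 + 15 + 15 = 34.

34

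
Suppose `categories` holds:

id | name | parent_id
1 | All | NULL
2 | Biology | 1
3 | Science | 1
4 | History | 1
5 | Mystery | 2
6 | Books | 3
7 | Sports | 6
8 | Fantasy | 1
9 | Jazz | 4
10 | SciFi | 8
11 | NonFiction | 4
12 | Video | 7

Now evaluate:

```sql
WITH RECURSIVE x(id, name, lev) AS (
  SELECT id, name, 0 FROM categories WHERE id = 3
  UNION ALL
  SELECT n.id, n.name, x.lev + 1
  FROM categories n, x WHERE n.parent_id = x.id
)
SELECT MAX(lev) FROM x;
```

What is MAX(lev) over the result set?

Base: id=3 (Science) at lev 0.
Iteration 1: rows with parent_id in {3} -> Books (id 6, lev 1).
Iteration 2: rows with parent_id in {6} -> Sports (id 7, lev 2).
Iteration 3: rows with parent_id in {7} -> Video (id 12, lev 3).
Iteration 4: no rows with parent_id in {12}; recursion stops.
lev values: 0, 1, 2, 3; the maximum is 3.

3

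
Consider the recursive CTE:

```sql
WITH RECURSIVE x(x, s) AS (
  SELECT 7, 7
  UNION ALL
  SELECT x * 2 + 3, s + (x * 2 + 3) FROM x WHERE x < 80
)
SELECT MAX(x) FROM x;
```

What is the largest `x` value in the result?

Base: x=7, s=7.
Iteration 1: 7 < 80 holds -> x = 7 * 2 + 3 = 17, s = 7 + 17 = 24.
Iteration 2: 17 < 80 holds -> x = 17 * 2 + 3 = 37, s = 24 + 37 = 61.
Iteration 3: 37 < 80 holds -> x = 37 * 2 + 3 = 77, s = 61 + 77 = 138.
Iteration 4: 77 < 80 holds -> x = 77 * 2 + 3 = 157, s = 138 + 157 = 295.
Iteration 5: 157 < 80 fails; recursion stops.
x values: 7, 17, 37, 77, 157; the maximum is 157.

157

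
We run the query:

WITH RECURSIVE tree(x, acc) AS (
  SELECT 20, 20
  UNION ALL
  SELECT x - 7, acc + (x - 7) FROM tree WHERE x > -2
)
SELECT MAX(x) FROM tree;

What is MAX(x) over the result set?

20

Base: x=20, acc=20.
Iteration 1: 20 > -2 holds -> x = 20 - 7 = 13, acc = 20 + 13 = 33.
Iteration 2: 13 > -2 holds -> x = 13 - 7 = 6, acc = 33 + 6 = 39.
Iteration 3: 6 > -2 holds -> x = 6 - 7 = -1, acc = 39 + -1 = 38.
Iteration 4: -1 > -2 holds -> x = -1 - 7 = -8, acc = 38 + -8 = 30.
Iteration 5: -8 > -2 fails; recursion stops.
x values: 20, 13, 6, -1, -8; the maximum is 20.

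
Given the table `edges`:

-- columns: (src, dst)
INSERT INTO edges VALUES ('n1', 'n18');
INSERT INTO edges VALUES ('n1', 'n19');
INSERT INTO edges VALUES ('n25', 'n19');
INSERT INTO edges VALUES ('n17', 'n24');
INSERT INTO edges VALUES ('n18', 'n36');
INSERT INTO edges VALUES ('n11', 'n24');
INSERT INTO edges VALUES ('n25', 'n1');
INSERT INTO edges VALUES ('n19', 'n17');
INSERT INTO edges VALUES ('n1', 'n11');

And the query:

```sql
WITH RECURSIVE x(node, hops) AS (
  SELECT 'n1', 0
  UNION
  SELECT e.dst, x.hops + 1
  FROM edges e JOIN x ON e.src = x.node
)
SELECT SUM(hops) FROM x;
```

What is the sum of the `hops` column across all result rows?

Base: (n1, hops=0).
Iteration 1: edges from {n1} -> (n11, hops=1), (n18, hops=1), (n19, hops=1).
Iteration 2: edges from {n11,n18,n19} -> (n17, hops=2), (n24, hops=2), (n36, hops=2).
Iteration 3: edges from {n17,n24,n36} -> (n24, hops=3).
Iteration 4: no outgoing edges from {n24}; recursion stops.
SUM(hops) = 0 + 1 + 1 + 1 + 2 + 2 + 2 + 3 = 12.

12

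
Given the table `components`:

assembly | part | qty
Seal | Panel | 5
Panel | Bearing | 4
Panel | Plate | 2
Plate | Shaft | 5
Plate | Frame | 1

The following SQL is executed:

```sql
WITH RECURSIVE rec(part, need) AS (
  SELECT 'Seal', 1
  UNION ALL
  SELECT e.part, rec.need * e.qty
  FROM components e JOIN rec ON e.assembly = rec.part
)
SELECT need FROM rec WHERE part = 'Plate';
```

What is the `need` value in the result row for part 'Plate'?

10

Base: (Seal, need=1).
Iteration 1: components of {Seal} -> Panel = 1*5 = 5.
Iteration 2: components of {Panel} -> Bearing = 5*4 = 20, Plate = 5*2 = 10.
Iteration 3: components of {Bearing,Plate} -> Frame = 10*1 = 10, Shaft = 10*5 = 50.
Iteration 4: no further components; recursion stops.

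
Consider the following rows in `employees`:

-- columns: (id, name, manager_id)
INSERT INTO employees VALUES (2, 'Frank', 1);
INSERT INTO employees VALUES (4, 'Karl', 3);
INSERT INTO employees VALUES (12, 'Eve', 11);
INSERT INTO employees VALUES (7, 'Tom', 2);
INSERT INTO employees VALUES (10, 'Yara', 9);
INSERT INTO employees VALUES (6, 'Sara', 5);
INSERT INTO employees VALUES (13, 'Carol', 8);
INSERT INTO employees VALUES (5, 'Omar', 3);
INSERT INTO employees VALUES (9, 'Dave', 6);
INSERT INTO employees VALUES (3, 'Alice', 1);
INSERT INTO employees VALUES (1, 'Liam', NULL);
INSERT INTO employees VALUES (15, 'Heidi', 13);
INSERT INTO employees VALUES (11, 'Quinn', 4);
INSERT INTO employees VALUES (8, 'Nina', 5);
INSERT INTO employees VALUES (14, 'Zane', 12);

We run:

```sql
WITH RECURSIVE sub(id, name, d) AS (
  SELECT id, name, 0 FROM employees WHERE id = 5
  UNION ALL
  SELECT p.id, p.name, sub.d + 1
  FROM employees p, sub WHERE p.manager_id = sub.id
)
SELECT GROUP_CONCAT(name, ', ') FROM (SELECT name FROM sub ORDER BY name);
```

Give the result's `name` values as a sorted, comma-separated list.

Base: id=5 (Omar) at d 0.
Iteration 1: rows with manager_id in {5} -> Sara (id 6, d 1), Nina (id 8, d 1).
Iteration 2: rows with manager_id in {6,8} -> Dave (id 9, d 2), Carol (id 13, d 2).
Iteration 3: rows with manager_id in {9,13} -> Yara (id 10, d 3), Heidi (id 15, d 3).
Iteration 4: no rows with manager_id in {10,15}; recursion stops.

Carol, Dave, Heidi, Nina, Omar, Sara, Yara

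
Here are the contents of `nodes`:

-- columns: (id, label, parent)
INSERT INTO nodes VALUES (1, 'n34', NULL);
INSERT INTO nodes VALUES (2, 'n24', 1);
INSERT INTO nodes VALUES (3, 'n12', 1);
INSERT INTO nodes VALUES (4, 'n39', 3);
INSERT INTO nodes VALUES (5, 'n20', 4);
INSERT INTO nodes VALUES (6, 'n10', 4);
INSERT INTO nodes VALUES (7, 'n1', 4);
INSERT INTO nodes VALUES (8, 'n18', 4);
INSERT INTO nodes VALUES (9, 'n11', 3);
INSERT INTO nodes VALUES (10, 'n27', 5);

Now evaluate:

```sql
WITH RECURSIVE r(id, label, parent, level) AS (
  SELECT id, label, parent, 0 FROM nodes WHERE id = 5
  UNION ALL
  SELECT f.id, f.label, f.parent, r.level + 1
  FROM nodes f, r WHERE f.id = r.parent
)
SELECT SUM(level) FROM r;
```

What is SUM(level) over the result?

Base: id=5 (n20), parent=4, level 0.
Iteration 1: join on id=4 -> n39 (id 4, parent=3, level 1).
Iteration 2: join on id=3 -> n12 (id 3, parent=1, level 2).
Iteration 3: join on id=1 -> n34 (id 1, parent=NULL, level 3).
Iteration 4: parent is NULL; no match; recursion stops.
SUM(level) = 0 + 1 + 2 + 3 = 6.

6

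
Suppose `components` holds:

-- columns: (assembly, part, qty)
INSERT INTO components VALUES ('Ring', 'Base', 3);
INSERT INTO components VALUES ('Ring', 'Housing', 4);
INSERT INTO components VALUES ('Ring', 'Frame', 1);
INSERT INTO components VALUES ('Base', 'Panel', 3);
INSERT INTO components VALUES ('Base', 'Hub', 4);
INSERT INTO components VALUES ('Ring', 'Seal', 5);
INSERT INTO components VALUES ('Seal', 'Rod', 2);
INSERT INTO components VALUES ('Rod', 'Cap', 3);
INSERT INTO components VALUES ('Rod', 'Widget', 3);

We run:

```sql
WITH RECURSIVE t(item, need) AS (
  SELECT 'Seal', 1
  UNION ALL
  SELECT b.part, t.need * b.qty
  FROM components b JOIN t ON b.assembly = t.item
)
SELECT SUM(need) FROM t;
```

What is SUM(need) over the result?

Base: (Seal, need=1).
Iteration 1: components of {Seal} -> Rod = 1*2 = 2.
Iteration 2: components of {Rod} -> Cap = 2*3 = 6, Widget = 2*3 = 6.
Iteration 3: no further components; recursion stops.
SUM(need) = 1 + 2 + 6 + 6 = 15.

15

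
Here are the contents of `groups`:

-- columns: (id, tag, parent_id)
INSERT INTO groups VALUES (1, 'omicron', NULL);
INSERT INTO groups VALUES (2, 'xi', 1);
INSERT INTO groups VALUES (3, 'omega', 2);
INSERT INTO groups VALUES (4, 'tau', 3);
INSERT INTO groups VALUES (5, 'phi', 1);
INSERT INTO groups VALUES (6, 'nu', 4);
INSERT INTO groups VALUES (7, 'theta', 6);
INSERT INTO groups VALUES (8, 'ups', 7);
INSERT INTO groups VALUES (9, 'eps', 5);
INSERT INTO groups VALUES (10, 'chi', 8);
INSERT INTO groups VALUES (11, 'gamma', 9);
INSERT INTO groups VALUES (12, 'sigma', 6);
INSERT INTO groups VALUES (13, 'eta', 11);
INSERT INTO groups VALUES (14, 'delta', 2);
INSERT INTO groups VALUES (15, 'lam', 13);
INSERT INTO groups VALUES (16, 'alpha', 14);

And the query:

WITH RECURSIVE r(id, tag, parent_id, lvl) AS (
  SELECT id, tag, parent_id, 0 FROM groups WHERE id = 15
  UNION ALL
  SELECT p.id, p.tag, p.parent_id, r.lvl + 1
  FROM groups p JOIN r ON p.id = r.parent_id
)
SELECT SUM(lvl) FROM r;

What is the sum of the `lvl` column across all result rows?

15

Base: id=15 (lam), parent_id=13, lvl 0.
Iteration 1: join on id=13 -> eta (id 13, parent_id=11, lvl 1).
Iteration 2: join on id=11 -> gamma (id 11, parent_id=9, lvl 2).
Iteration 3: join on id=9 -> eps (id 9, parent_id=5, lvl 3).
Iteration 4: join on id=5 -> phi (id 5, parent_id=1, lvl 4).
Iteration 5: join on id=1 -> omicron (id 1, parent_id=NULL, lvl 5).
Iteration 6: parent_id is NULL; no match; recursion stops.
SUM(lvl) = 0 + 1 + 2 + 3 + 4 + 5 = 15.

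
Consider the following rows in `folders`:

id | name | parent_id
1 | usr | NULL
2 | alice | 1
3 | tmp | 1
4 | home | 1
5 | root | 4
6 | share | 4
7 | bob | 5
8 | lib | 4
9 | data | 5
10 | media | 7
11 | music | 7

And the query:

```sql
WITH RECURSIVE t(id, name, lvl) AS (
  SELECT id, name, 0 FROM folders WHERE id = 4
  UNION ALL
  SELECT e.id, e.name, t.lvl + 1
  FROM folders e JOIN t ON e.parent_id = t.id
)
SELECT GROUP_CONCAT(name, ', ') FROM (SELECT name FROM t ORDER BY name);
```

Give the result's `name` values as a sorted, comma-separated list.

bob, data, home, lib, media, music, root, share

Base: id=4 (home) at lvl 0.
Iteration 1: rows with parent_id in {4} -> root (id 5, lvl 1), share (id 6, lvl 1), lib (id 8, lvl 1).
Iteration 2: rows with parent_id in {5,6,8} -> bob (id 7, lvl 2), data (id 9, lvl 2).
Iteration 3: rows with parent_id in {7,9} -> media (id 10, lvl 3), music (id 11, lvl 3).
Iteration 4: no rows with parent_id in {10,11}; recursion stops.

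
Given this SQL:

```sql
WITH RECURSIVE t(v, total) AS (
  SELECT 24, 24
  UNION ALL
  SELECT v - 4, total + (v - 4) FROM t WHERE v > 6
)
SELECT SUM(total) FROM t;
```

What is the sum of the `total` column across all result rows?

364

Base: v=24, total=24.
Iteration 1: 24 > 6 holds -> v = 24 - 4 = 20, total = 24 + 20 = 44.
Iteration 2: 20 > 6 holds -> v = 20 - 4 = 16, total = 44 + 16 = 60.
Iteration 3: 16 > 6 holds -> v = 16 - 4 = 12, total = 60 + 12 = 72.
Iteration 4: 12 > 6 holds -> v = 12 - 4 = 8, total = 72 + 8 = 80.
Iteration 5: 8 > 6 holds -> v = 8 - 4 = 4, total = 80 + 4 = 84.
Iteration 6: 4 > 6 fails; recursion stops.
SUM(total) = 24 + 44 + 60 + 72 + 80 + 84 = 364.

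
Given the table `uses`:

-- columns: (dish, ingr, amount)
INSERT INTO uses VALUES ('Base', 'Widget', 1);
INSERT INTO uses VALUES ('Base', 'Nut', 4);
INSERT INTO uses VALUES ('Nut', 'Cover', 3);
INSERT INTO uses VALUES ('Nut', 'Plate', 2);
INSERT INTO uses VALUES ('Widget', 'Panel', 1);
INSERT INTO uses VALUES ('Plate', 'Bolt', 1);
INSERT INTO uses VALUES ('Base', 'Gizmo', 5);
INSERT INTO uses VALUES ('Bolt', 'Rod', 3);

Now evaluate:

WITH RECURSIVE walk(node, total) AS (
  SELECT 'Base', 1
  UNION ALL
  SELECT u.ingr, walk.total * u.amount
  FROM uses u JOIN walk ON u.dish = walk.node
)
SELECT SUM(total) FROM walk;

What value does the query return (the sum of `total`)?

Base: (Base, total=1).
Iteration 1: components of {Base} -> Gizmo = 1*5 = 5, Nut = 1*4 = 4, Widget = 1*1 = 1.
Iteration 2: components of {Gizmo,Nut,Widget} -> Cover = 4*3 = 12, Panel = 1*1 = 1, Plate = 4*2 = 8.
Iteration 3: components of {Cover,Panel,Plate} -> Bolt = 8*1 = 8.
Iteration 4: components of {Bolt} -> Rod = 8*3 = 24.
Iteration 5: no further components; recursion stops.
SUM(total) = 1 + 1 + 4 + 5 + 1 + 12 + 8 + 8 + 24 = 64.

64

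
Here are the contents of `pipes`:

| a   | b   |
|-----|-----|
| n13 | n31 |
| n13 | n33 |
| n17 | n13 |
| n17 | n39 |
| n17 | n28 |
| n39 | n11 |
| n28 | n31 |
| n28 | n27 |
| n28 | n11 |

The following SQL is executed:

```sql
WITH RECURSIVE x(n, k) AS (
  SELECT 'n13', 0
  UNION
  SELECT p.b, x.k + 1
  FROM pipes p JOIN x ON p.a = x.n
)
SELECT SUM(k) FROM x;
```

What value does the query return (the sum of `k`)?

Base: (n13, k=0).
Iteration 1: edges from {n13} -> (n31, k=1), (n33, k=1).
Iteration 2: no outgoing edges from {n31,n33}; recursion stops.
SUM(k) = 0 + 1 + 1 = 2.

2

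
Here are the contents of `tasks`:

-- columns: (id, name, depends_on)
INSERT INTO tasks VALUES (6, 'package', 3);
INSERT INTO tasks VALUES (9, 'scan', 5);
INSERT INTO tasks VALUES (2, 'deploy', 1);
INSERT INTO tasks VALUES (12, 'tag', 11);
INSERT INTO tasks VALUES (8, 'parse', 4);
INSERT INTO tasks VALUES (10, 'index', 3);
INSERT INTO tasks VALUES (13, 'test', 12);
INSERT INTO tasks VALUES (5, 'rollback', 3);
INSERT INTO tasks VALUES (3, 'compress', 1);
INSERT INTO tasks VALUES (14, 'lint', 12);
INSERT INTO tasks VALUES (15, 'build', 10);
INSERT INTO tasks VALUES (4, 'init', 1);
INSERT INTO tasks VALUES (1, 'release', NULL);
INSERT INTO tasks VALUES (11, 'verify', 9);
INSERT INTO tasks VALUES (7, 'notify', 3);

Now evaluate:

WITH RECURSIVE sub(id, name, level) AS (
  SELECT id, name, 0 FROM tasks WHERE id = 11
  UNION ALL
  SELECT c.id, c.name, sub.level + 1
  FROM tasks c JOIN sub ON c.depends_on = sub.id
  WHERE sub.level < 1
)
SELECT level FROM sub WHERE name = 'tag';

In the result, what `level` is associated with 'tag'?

Base: id=11 (verify) at level 0.
Iteration 1: rows with depends_on in {11} -> tag (id 12, level 1).
Iteration 2: level < 1 fails for all current rows; recursion stops.

1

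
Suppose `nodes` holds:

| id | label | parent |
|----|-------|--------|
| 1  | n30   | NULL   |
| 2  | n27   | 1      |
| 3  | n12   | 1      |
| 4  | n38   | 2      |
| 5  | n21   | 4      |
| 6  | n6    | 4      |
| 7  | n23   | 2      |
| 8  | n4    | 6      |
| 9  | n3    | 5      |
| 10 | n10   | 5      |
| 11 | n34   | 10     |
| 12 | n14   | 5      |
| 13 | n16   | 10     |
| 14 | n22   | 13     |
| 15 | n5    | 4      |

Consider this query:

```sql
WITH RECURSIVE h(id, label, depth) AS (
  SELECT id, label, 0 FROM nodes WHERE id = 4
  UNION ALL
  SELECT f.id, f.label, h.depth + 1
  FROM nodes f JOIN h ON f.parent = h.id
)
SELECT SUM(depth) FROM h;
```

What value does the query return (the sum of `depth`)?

21

Base: id=4 (n38) at depth 0.
Iteration 1: rows with parent in {4} -> n21 (id 5, depth 1), n6 (id 6, depth 1), n5 (id 15, depth 1).
Iteration 2: rows with parent in {5,6,15} -> n4 (id 8, depth 2), n3 (id 9, depth 2), n10 (id 10, depth 2), n14 (id 12, depth 2).
Iteration 3: rows with parent in {8,9,10,12} -> n34 (id 11, depth 3), n16 (id 13, depth 3).
Iteration 4: rows with parent in {11,13} -> n22 (id 14, depth 4).
Iteration 5: no rows with parent in {14}; recursion stops.
SUM(depth) = 0 + 1 + 1 + 1 + 2 + 2 + 2 + 2 + 3 + 3 + 4 = 21.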